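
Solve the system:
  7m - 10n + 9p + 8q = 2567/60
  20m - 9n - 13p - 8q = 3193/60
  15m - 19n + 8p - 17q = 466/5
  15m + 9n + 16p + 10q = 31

Row-reduce the augmented matrix:
R1 ← R1 / (7).
R2 ← R2 − 20·R1.
R3 ← R3 − 15·R1.
R4 ← R4 − 15·R1.
R2 ← R2 / (137/7).
R1 ← R1 + 10/7·R2.
R3 ← R3 − 17/7·R2.
R4 ← R4 − 213/7·R2.
R3 ← R3 / (-888/137).
R1 ← R1 + 211/137·R3.
R2 ← R2 + 271/137·R3.
R4 ← R4 − 7796/137·R3.
R4 ← R4 / (-50017/222).
R1 ← R1 − 5411/888·R4.
R2 ← R2 − 6815/888·R4.
R3 ← R3 − 4153/888·R4.
Reading off the reduced rows gives m = 7/3, n = -2, p = 5/4, q = -3/5.

m = 7/3, n = -2, p = 5/4, q = -3/5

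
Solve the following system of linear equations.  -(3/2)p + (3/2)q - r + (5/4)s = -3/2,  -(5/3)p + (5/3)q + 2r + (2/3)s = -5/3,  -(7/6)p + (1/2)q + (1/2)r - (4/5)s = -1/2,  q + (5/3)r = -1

p = 0, q = -1, r = 0, s = 0

Row-reduce the augmented matrix:
R1 ← R1 / (-3/2).
R2 ← R2 + 5/3·R1.
R3 ← R3 + 7/6·R1.
Swap R2 and R3.
R2 ← R2 / (-2/3).
R1 ← R1 + 1·R2.
R4 ← R4 − 1·R2.
R3 ← R3 / (28/9).
R1 ← R1 + 5/4·R3.
R2 ← R2 + 23/12·R3.
R4 ← R4 − 43/12·R3.
R4 ← R4 / (-6137/3360).
R1 ← R1 − 1719/1120·R4.
R2 ← R2 − 2479/1120·R4.
R3 ← R3 + 13/56·R4.
Reading off the reduced rows gives p = 0, q = -1, r = 0, s = 0.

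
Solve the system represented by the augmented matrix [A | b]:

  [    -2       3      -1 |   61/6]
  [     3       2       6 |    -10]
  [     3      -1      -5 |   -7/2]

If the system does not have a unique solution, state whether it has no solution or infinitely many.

x_1 = -7/3, x_2 = 3/2, x_3 = -1

Row-reduce the augmented matrix:
R1 ← R1 / (-2).
R2 ← R2 − 3·R1.
R3 ← R3 − 3·R1.
R2 ← R2 / (13/2).
R1 ← R1 + 3/2·R2.
R3 ← R3 − 7/2·R2.
R3 ← R3 / (-116/13).
R1 ← R1 − 20/13·R3.
R2 ← R2 − 9/13·R3.
Reading off the reduced rows gives x_1 = -7/3, x_2 = 3/2, x_3 = -1.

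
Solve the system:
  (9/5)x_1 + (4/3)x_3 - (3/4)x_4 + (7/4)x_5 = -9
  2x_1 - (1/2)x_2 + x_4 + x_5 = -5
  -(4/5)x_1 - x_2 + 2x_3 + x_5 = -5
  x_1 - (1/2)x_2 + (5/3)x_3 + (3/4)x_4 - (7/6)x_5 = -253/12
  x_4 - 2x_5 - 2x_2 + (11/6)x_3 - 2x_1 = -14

Row-reduce the augmented matrix:
R1 ← R1 / (9/5).
R2 ← R2 − 2·R1.
R3 ← R3 + 4/5·R1.
R4 ← R4 − 1·R1.
R5 ← R5 + 2·R1.
R2 ← R2 / (-1/2).
R3 ← R3 + 1·R2.
R4 ← R4 + 1/2·R2.
R5 ← R5 + 2·R2.
R3 ← R3 / (50/9).
R1 ← R1 − 20/27·R3.
R2 ← R2 − 80/27·R3.
R4 ← R4 − 65/27·R3.
R5 ← R5 − 499/54·R3.
R4 ← R4 / (16/15).
R1 ← R1 − 7/60·R4.
R2 ← R2 + 23/15·R4.
R3 ← R3 + 18/25·R4.
R5 ← R5 + 77/150·R4.
R5 ← R5 / (-1427/384).
R1 ← R1 − 605/768·R5.
R2 ← R2 + 781/192·R5.
R3 ← R3 + 39/32·R5.
R4 ← R4 + 167/64·R5.
Reading off the reduced rows gives x_1 = -5, x_2 = 2, x_3 = -6, x_4 = 1, x_5 = 5.

x_1 = -5, x_2 = 2, x_3 = -6, x_4 = 1, x_5 = 5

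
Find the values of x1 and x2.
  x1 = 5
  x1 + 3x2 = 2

From equation 2: x1 = 2 − 3·x2.
Substitute into equation 1 and solve: x2 = -1.
Then x1 = 5.

x1 = 5, x2 = -1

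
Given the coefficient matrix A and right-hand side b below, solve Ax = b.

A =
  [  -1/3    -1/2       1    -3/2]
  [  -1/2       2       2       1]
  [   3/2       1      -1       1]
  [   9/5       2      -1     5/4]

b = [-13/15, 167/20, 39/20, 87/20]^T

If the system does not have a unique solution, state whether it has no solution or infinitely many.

x_1 = 1/2, x_2 = 2, x_3 = 9/5, x_4 = 1

Row-reduce the augmented matrix:
R1 ← R1 / (-1/3).
R2 ← R2 + 1/2·R1.
R3 ← R3 − 3/2·R1.
R4 ← R4 − 9/5·R1.
R2 ← R2 / (11/4).
R1 ← R1 − 3/2·R2.
R3 ← R3 + 5/4·R2.
R4 ← R4 + 7/10·R2.
R3 ← R3 / (41/11).
R1 ← R1 + 36/11·R3.
R2 ← R2 − 2/11·R3.
R4 ← R4 − 249/55·R3.
R4 ← R4 / (-683/820).
R1 ← R1 + 42/41·R4.
R2 ← R2 − 57/41·R4.
R3 ← R3 + 47/41·R4.
Reading off the reduced rows gives x_1 = 1/2, x_2 = 2, x_3 = 9/5, x_4 = 1.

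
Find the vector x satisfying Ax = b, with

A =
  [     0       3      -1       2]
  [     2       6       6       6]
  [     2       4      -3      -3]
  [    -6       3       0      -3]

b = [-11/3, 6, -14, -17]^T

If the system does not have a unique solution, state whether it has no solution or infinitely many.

x_1 = 1, x_2 = -2, x_3 = 1, x_4 = 5/3

Row-reduce the augmented matrix:
Swap R1 and R2.
R1 ← R1 / (2).
R3 ← R3 − 2·R1.
R4 ← R4 + 6·R1.
R2 ← R2 / (3).
R1 ← R1 − 3·R2.
R3 ← R3 + 2·R2.
R4 ← R4 − 21·R2.
R3 ← R3 / (-29/3).
R1 ← R1 − 4·R3.
R2 ← R2 + 1/3·R3.
R4 ← R4 − 25·R3.
R4 ← R4 / (-546/29).
R1 ← R1 + 63/29·R4.
R2 ← R2 − 27/29·R4.
R3 ← R3 − 23/29·R4.
Reading off the reduced rows gives x_1 = 1, x_2 = -2, x_3 = 1, x_4 = 5/3.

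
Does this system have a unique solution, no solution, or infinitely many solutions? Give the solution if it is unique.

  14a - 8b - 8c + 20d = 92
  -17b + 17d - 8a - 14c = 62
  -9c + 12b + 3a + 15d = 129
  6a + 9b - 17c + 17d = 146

a = 0, b = 3, c = -2, d = 5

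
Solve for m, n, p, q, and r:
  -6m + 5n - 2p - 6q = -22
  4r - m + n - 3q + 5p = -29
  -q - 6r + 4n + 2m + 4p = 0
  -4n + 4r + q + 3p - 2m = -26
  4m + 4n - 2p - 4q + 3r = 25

Row-reduce the augmented matrix:
R1 ← R1 / (-6).
R2 ← R2 + 1·R1.
R3 ← R3 − 2·R1.
R4 ← R4 + 2·R1.
R5 ← R5 − 4·R1.
R2 ← R2 / (1/6).
R1 ← R1 + 5/6·R2.
R3 ← R3 − 17/3·R2.
R4 ← R4 + 17/3·R2.
R5 ← R5 − 22/3·R2.
R3 ← R3 / (-178).
R1 ← R1 − 27·R3.
R2 ← R2 − 32·R3.
R4 ← R4 − 185·R3.
R5 ← R5 + 238·R3.
R4 ← R4 / (455/178).
R1 ← R1 − 153/178·R4.
R2 ← R2 + 28/89·R4.
R3 ← R3 + 65/178·R4.
R5 ← R5 + 615/89·R4.
R5 ← R5 / (-331/91).
R1 ← R1 − 92/91·R5.
R2 ← R2 + 32/13·R5.
R3 ← R3 + 2/7·R5.
R4 ← R4 + 270/91·R5.
Reading off the reduced rows gives m = 5, n = 0, p = -4, q = 0, r = -1.

m = 5, n = 0, p = -4, q = 0, r = -1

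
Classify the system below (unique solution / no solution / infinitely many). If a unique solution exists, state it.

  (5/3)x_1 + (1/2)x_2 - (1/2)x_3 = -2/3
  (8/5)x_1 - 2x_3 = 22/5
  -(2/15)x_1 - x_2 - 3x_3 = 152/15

infinitely many solutions

Row-reduce:
R1 ← R1 / (5/3).
R2 ← R2 − 8/5·R1.
R3 ← R3 + 2/15·R1.
R2 ← R2 / (-12/25).
R1 ← R1 − 3/10·R2.
R3 ← R3 + 24/25·R2.
Rank is 2 with 3 unknowns, leaving x_3 free.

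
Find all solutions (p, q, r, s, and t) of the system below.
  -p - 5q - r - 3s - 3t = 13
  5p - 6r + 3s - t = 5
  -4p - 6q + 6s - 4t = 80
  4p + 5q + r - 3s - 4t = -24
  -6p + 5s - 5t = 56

p = -1, q = -4, r = 2, s = 6, t = -4

Row-reduce the augmented matrix:
R1 ← R1 / (-1).
R2 ← R2 − 5·R1.
R3 ← R3 + 4·R1.
R4 ← R4 − 4·R1.
R5 ← R5 + 6·R1.
R2 ← R2 / (-25).
R1 ← R1 − 5·R2.
R3 ← R3 − 14·R2.
R4 ← R4 + 15·R2.
R5 ← R5 − 30·R2.
R3 ← R3 / (-54/25).
R1 ← R1 + 6/5·R3.
R2 ← R2 − 11/25·R3.
R4 ← R4 − 18/5·R3.
R5 ← R5 + 36/5·R3.
R4 ← R4 / (11).
R1 ← R1 + 17/3·R4.
R2 ← R2 − 25/9·R4.
R3 ← R3 + 47/9·R4.
R5 ← R5 + 29·R4.
R5 ← R5 / (-265/11).
R1 ← R1 + 125/33·R5.
R2 ← R2 − 244/99·R5.
R3 ← R3 + 332/99·R5.
R4 ← R4 + 8/11·R5.
Reading off the reduced rows gives p = -1, q = -4, r = 2, s = 6, t = -4.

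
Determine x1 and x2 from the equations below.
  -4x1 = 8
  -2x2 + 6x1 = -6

Row-reduce the augmented matrix:
R1 ← R1 / (-4).
R2 ← R2 − 6·R1.
R2 ← R2 / (-2).
Reading off the reduced rows gives x1 = -2, x2 = -3.

x1 = -2, x2 = -3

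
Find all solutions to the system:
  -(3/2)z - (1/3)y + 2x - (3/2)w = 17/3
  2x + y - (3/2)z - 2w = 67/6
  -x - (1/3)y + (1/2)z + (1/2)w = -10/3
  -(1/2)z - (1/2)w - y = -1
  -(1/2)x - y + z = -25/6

x = 1/3, y = 3, z = -1, w = -3

Row-reduce the augmented matrix:
R1 ← R1 / (2).
R2 ← R2 − 2·R1.
R3 ← R3 + 1·R1.
R5 ← R5 + 1/2·R1.
R2 ← R2 / (4/3).
R1 ← R1 + 1/6·R2.
R3 ← R3 + 1/2·R2.
R4 ← R4 + 1·R2.
R5 ← R5 + 13/12·R2.
R3 ← R3 / (-1/4).
R1 ← R1 + 3/4·R3.
R4 ← R4 + 1/2·R3.
R5 ← R5 − 5/8·R3.
Swap R4 and R5.
R4 ← R4 / (-15/8).
R1 ← R1 − 1/2·R4.
R2 ← R2 + 3/8·R4.
R3 ← R3 − 7/4·R4.
R5 reduces to 0 = 0, so the extra equation is consistent.
Reading off the reduced rows gives x = 1/3, y = 3, z = -1, w = -3.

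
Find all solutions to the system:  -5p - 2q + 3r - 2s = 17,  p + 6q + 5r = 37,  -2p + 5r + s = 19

Row-reduce:
R1 ← R1 / (-5).
R2 ← R2 − 1·R1.
R3 ← R3 + 2·R1.
R2 ← R2 / (28/5).
R1 ← R1 − 2/5·R2.
R3 ← R3 − 4/5·R2.
R3 ← R3 / (3).
R1 ← R1 + 1·R3.
R2 ← R2 − 1·R3.
Rank is 3 with 4 unknowns, leaving s free.

infinitely many solutions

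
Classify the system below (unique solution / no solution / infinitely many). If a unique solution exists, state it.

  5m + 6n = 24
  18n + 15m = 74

Row-reduce:
R1 ← R1 / (5).
R2 ← R2 − 15·R1.
Row 2 reduces to 0 = 2, a contradiction. The system is inconsistent.

no solution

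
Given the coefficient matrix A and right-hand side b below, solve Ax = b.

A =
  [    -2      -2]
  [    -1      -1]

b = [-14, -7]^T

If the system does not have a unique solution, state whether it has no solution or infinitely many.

infinitely many solutions

Row-reduce:
R1 ← R1 / (-2).
R2 ← R2 + 1·R1.
Rank is 1 with 2 unknowns, leaving x_2 free.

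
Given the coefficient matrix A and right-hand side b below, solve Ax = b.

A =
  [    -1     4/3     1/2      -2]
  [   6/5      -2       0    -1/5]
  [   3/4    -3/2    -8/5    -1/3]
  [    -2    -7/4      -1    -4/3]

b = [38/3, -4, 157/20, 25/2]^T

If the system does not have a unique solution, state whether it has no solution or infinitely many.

x_1 = -1, x_2 = 2, x_3 = -6, x_4 = -6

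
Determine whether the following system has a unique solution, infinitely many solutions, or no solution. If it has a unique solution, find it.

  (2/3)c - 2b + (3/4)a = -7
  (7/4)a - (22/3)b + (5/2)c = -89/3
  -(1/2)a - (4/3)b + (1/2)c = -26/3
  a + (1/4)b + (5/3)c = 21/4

a = 4, b = 5, c = 0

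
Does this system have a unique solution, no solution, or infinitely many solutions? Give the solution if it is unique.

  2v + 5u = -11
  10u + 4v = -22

infinitely many solutions

Row-reduce:
R1 ← R1 / (5).
R2 ← R2 − 10·R1.
Rank is 1 with 2 unknowns, leaving v free.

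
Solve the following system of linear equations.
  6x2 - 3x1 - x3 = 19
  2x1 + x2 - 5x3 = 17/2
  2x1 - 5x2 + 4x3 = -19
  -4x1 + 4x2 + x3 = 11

no solution

Row-reduce:
R1 ← R1 / (-3).
R2 ← R2 − 2·R1.
R3 ← R3 − 2·R1.
R4 ← R4 + 4·R1.
R2 ← R2 / (5).
R1 ← R1 + 2·R2.
R3 ← R3 + 1·R2.
R4 ← R4 + 4·R2.
R3 ← R3 / (11/5).
R1 ← R1 + 29/15·R3.
R2 ← R2 + 17/15·R3.
R4 ← R4 + 11/5·R3.
Row 4 reduces to 0 = 1/2, a contradiction. The system is inconsistent.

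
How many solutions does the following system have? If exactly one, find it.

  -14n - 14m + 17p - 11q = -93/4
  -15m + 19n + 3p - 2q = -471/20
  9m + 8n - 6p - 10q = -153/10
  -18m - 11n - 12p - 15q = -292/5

m = 6/5, n = -1/5, p = 3/4, q = 2

Row-reduce the augmented matrix:
R1 ← R1 / (-14).
R2 ← R2 + 15·R1.
R3 ← R3 − 9·R1.
R4 ← R4 + 18·R1.
R2 ← R2 / (34).
R1 ← R1 − 1·R2.
R3 ← R3 + 1·R2.
R4 ← R4 − 7·R2.
R3 ← R3 / (2133/476).
R1 ← R1 + 365/476·R3.
R2 ← R2 + 213/476·R3.
R4 ← R4 + 14625/476·R3.
R4 ← R4 / (-9318/79).
R1 ← R1 + 1688/711·R4.
R2 ← R2 + 329/237·R4.
R3 ← R3 + 2663/711·R4.
Reading off the reduced rows gives m = 6/5, n = -1/5, p = 3/4, q = 2.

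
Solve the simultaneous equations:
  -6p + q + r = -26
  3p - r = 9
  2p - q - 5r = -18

Row-reduce the augmented matrix:
R1 ← R1 / (-6).
R2 ← R2 − 3·R1.
R3 ← R3 − 2·R1.
R2 ← R2 / (1/2).
R1 ← R1 + 1/6·R2.
R3 ← R3 + 2/3·R2.
R3 ← R3 / (-16/3).
R1 ← R1 + 1/3·R3.
R2 ← R2 + 1·R3.
Reading off the reduced rows gives p = 5, q = -2, r = 6.

p = 5, q = -2, r = 6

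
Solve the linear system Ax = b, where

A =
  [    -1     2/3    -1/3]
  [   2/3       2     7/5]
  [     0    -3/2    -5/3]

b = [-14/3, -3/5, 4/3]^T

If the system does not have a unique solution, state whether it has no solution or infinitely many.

Row-reduce the augmented matrix:
R1 ← R1 / (-1).
R2 ← R2 − 2/3·R1.
R2 ← R2 / (22/9).
R1 ← R1 + 2/3·R2.
R3 ← R3 + 3/2·R2.
R3 ← R3 / (-623/660).
R1 ← R1 − 36/55·R3.
R2 ← R2 − 53/110·R3.
Reading off the reduced rows gives x_1 = 3, x_2 = -2, x_3 = 1.

x_1 = 3, x_2 = -2, x_3 = 1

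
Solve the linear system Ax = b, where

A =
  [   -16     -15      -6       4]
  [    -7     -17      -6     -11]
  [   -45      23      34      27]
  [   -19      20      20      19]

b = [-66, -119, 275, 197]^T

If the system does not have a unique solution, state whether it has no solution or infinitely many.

Row-reduce:
R1 ← R1 / (-16).
R2 ← R2 + 7·R1.
R3 ← R3 + 45·R1.
R4 ← R4 + 19·R1.
R2 ← R2 / (-167/16).
R1 ← R1 − 15/16·R2.
R3 ← R3 − 1043/16·R2.
R4 ← R4 − 605/16·R2.
R3 ← R3 / (4976/167).
R1 ← R1 − 12/167·R3.
R2 ← R2 − 54/167·R3.
R4 ← R4 − 2488/167·R3.
Rank is 3 with 4 unknowns, leaving x_4 free.

infinitely many solutions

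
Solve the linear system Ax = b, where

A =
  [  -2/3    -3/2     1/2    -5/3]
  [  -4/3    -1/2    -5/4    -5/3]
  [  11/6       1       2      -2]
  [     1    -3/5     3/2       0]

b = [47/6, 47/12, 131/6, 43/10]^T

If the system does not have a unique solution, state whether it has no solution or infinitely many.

x_1 = 1, x_2 = 2, x_3 = 3, x_4 = -6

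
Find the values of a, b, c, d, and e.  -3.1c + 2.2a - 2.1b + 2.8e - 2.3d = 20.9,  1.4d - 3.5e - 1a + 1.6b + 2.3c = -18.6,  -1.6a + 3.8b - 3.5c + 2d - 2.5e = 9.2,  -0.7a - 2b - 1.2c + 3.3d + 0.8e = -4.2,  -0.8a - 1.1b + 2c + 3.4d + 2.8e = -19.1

a = -5, b = -1, c = -5, d = -5, e = 1

Row-reduce the augmented matrix:
R1 ← R1 / (11/5).
R2 ← R2 + 1·R1.
R3 ← R3 + 8/5·R1.
R4 ← R4 + 7/10·R1.
R5 ← R5 + 4/5·R1.
R2 ← R2 / (71/110).
R1 ← R1 + 21/22·R2.
R3 ← R3 − 25/11·R2.
R4 ← R4 + 587/220·R2.
R5 ← R5 + 41/22·R2.
R3 ← R3 / (-6313/710).
R1 ← R1 + 13/142·R3.
R2 ← R2 − 98/71·R3.
R4 ← R4 − 425/284·R3.
R5 ← R5 − 1223/355·R3.
R4 ← R4 / (244867/63130).
R1 ← R1 + 3230/6313·R4.
R2 ← R2 − 2565/6313·R4.
R3 ← R3 − 654/6313·R4.
R5 ← R5 − 203937/63130·R4.
R5 ← R5 / (6699372/1224335).
R1 ← R1 + 716171/244867·R5.
R2 ← R2 + 403542/244867·R5.
R3 ← R3 + 162175/244867·R5.
R4 ← R4 + 396097/244867·R5.
Reading off the reduced rows gives a = -5, b = -1, c = -5, d = -5, e = 1.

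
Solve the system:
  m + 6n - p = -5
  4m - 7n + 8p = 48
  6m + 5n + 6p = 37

no solution

Row-reduce:
R2 ← R2 − 4·R1.
R3 ← R3 − 6·R1.
R2 ← R2 / (-31).
R1 ← R1 − 6·R2.
R3 ← R3 + 31·R2.
Row 3 reduces to 0 = -1, a contradiction. The system is inconsistent.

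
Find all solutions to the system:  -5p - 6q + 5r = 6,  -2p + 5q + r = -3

infinitely many solutions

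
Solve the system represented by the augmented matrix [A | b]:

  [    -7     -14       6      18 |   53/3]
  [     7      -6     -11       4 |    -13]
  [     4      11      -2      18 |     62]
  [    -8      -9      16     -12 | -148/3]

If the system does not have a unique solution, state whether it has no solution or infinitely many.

x_1 = -3, x_2 = 8/3, x_3 = -4/3, x_4 = 7/3

Row-reduce the augmented matrix:
R1 ← R1 / (-7).
R2 ← R2 − 7·R1.
R3 ← R3 − 4·R1.
R4 ← R4 + 8·R1.
R2 ← R2 / (-20).
R1 ← R1 − 2·R2.
R3 ← R3 − 3·R2.
R4 ← R4 − 7·R2.
R3 ← R3 / (19/28).
R1 ← R1 + 19/14·R3.
R2 ← R2 − 1/4·R3.
R4 ← R4 − 207/28·R3.
R4 ← R4 / (-35054/95).
R1 ← R1 − 314/5·R4.
R2 ← R2 + 242/19·R4.
R3 ← R3 − 4422/95·R4.
Reading off the reduced rows gives x_1 = -3, x_2 = 8/3, x_3 = -4/3, x_4 = 7/3.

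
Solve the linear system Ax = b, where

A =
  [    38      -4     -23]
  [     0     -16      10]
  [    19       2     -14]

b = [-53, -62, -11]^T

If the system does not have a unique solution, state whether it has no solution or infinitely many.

Row-reduce:
R1 ← R1 / (38).
R3 ← R3 − 19·R1.
R2 ← R2 / (-16).
R1 ← R1 + 2/19·R2.
R3 ← R3 − 4·R2.
Rank is 2 with 3 unknowns, leaving x_3 free.

infinitely many solutions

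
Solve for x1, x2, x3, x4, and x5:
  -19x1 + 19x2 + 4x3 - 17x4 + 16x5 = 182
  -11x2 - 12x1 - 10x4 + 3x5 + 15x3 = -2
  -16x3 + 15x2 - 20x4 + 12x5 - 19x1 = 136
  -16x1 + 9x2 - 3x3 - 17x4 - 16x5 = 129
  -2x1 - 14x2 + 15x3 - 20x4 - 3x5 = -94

x1 = -6, x2 = 6, x3 = 1, x4 = 2, x5 = -1

Row-reduce the augmented matrix:
R1 ← R1 / (-19).
R2 ← R2 + 12·R1.
R3 ← R3 + 19·R1.
R4 ← R4 + 16·R1.
R5 ← R5 + 2·R1.
R2 ← R2 / (-23).
R1 ← R1 + 1·R2.
R3 ← R3 + 4·R2.
R4 ← R4 + 7·R2.
R5 ← R5 + 16·R2.
R3 ← R3 / (-9688/437).
R1 ← R1 + 329/437·R3.
R2 ← R2 + 237/437·R3.
R4 ← R4 + 4442/437·R3.
R5 ← R5 − 2579/437·R3.
R4 ← R4 / (-7141/4844).
R1 ← R1 − 1341/1384·R4.
R2 ← R2 − 431/9688·R4.
R3 ← R3 − 1367/9688·R4.
R5 ← R5 + 189457/9688·R4.
R5 ← R5 / (4927357/14282).
R1 ← R1 + 250747/14282·R5.
R2 ← R2 + 5847/14282·R5.
R3 ← R3 + 33821/14282·R5.
R4 ← R4 − 126156/7141·R5.
Reading off the reduced rows gives x1 = -6, x2 = 6, x3 = 1, x4 = 2, x5 = -1.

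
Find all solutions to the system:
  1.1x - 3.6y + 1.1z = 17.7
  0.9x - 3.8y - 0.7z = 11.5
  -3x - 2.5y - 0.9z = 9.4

x = -1, y = -4, z = 4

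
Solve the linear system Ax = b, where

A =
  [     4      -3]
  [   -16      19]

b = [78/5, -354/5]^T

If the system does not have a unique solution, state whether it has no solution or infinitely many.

Row-reduce the augmented matrix:
R1 ← R1 / (4).
R2 ← R2 + 16·R1.
R2 ← R2 / (7).
R1 ← R1 + 3/4·R2.
Reading off the reduced rows gives x_1 = 3, x_2 = -6/5.

x_1 = 3, x_2 = -6/5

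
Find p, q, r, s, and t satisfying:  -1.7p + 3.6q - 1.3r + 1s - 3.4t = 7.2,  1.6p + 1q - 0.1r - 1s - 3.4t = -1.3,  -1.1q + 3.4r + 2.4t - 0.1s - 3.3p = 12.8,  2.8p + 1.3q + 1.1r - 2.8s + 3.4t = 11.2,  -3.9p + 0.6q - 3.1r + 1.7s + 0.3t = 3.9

Row-reduce the augmented matrix:
R1 ← R1 / (-17/10).
R2 ← R2 − 8/5·R1.
R3 ← R3 + 33/10·R1.
R4 ← R4 − 14/5·R1.
R5 ← R5 + 39/10·R1.
R2 ← R2 / (373/85).
R1 ← R1 + 36/17·R2.
R3 ← R3 + 275/34·R2.
R4 ← R4 − 1229/170·R2.
R5 ← R5 + 651/85·R2.
R3 ← R3 / (25991/7460).
R1 ← R1 − 47/373·R3.
R2 ← R2 + 225/746·R3.
R4 ← R4 − 8499/7460·R3.
R5 ← R5 + 1811/746·R3.
R4 ← R4 / (-91779/259910).
R1 ← R1 + 298/553·R4.
R2 ← R2 + 5185/25991·R4.
R3 ← R3 + 16036/25991·R4.
R5 ← R5 + 570393/259910·R4.
R5 ← R5 / (-4035747/61186).
R1 ← R1 + 1457968/91779·R5.
R2 ← R2 + 666548/91779·R5.
R3 ← R3 + 1640162/91779·R5.
R4 ← R4 + 2523232/91779·R5.
Reading off the reduced rows gives p = -3, q = 3, r = 1, s = -4, t = 1.

p = -3, q = 3, r = 1, s = -4, t = 1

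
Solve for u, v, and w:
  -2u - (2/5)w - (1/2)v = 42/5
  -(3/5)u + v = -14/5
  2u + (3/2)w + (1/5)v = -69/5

u = -2, v = -4, w = -6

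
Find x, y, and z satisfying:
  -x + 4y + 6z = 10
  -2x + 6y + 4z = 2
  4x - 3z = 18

x = 6, y = 1, z = 2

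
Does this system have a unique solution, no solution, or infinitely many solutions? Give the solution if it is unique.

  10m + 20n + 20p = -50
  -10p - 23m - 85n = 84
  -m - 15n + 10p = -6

Row-reduce:
R1 ← R1 / (10).
R2 ← R2 + 23·R1.
R3 ← R3 + 1·R1.
R2 ← R2 / (-39).
R1 ← R1 − 2·R2.
R3 ← R3 + 13·R2.
Row 3 reduces to 0 = -2/3, a contradiction. The system is inconsistent.

no solution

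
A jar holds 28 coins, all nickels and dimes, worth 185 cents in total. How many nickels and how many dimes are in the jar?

nickels: 19, dimes: 9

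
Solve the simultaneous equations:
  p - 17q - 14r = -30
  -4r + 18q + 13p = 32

infinitely many solutions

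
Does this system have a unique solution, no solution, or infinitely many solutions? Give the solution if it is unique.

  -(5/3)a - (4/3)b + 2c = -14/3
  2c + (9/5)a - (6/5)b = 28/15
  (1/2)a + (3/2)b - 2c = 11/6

Row-reduce the augmented matrix:
R1 ← R1 / (-5/3).
R2 ← R2 − 9/5·R1.
R3 ← R3 − 1/2·R1.
R2 ← R2 / (-66/25).
R1 ← R1 − 4/5·R2.
R3 ← R3 − 11/10·R2.
R3 ← R3 / (1/3).
R1 ← R1 − 2/33·R3.
R2 ← R2 + 52/33·R3.
Reading off the reduced rows gives a = 2, b = -3, c = -8/3.

a = 2, b = -3, c = -8/3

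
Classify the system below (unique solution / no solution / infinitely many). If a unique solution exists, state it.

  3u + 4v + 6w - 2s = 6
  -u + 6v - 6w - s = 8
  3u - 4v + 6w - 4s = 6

infinitely many solutions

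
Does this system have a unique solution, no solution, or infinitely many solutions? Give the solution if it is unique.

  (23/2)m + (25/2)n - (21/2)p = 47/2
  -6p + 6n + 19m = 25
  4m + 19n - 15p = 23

no solution

Row-reduce:
R1 ← R1 / (23/2).
R2 ← R2 − 19·R1.
R3 ← R3 − 4·R1.
R2 ← R2 / (-337/23).
R1 ← R1 − 25/23·R2.
R3 ← R3 − 337/23·R2.
Row 3 reduces to 0 = 1, a contradiction. The system is inconsistent.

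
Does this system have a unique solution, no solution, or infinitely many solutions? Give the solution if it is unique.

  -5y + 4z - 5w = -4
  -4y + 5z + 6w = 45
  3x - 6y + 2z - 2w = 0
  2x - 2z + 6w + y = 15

Row-reduce the augmented matrix:
Swap R1 and R3.
R1 ← R1 / (3).
R4 ← R4 − 2·R1.
R2 ← R2 / (-4).
R1 ← R1 + 2·R2.
R3 ← R3 + 5·R2.
R4 ← R4 − 5·R2.
R3 ← R3 / (-9/4).
R1 ← R1 + 11/6·R3.
R2 ← R2 + 5/4·R3.
R4 ← R4 − 35/12·R3.
R4 ← R4 / (-37/27).
R1 ← R1 − 176/27·R4.
R2 ← R2 − 49/9·R4.
R3 ← R3 − 50/9·R4.
Reading off the reduced rows gives x = -6, y = -5, z = -1, w = 5.

x = -6, y = -5, z = -1, w = 5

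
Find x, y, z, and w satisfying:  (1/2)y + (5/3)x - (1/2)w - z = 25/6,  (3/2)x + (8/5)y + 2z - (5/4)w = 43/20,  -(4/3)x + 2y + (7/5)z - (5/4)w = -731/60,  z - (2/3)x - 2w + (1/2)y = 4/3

x = 4, y = -6, z = 1, w = -3

Row-reduce the augmented matrix:
R1 ← R1 / (5/3).
R2 ← R2 − 3/2·R1.
R3 ← R3 + 4/3·R1.
R4 ← R4 + 2/3·R1.
R2 ← R2 / (23/20).
R1 ← R1 − 3/10·R2.
R3 ← R3 − 12/5·R2.
R4 ← R4 − 7/10·R2.
R3 ← R3 / (-627/115).
R1 ← R1 + 156/115·R3.
R2 ← R2 − 58/23·R3.
R4 ← R4 + 134/115·R3.
R4 ← R4 / (-3589/2090).
R1 ← R1 + 201/2090·R4.
R2 ← R2 + 287/418·R4.
R3 ← R3 + 3/836·R4.
Reading off the reduced rows gives x = 4, y = -6, z = 1, w = -3.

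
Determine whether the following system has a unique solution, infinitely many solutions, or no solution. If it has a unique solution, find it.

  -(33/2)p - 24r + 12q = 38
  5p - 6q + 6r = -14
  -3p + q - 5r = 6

Row-reduce:
R1 ← R1 / (-33/2).
R2 ← R2 − 5·R1.
R3 ← R3 + 3·R1.
R2 ← R2 / (-26/11).
R1 ← R1 + 8/11·R2.
R3 ← R3 + 13/11·R2.
Row 3 reduces to 0 = 1/3, a contradiction. The system is inconsistent.

no solution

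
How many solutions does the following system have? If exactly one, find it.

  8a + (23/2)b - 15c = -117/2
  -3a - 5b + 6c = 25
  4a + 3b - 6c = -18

no solution

Row-reduce:
R1 ← R1 / (8).
R2 ← R2 + 3·R1.
R3 ← R3 − 4·R1.
R2 ← R2 / (-11/16).
R1 ← R1 − 23/16·R2.
R3 ← R3 + 11/4·R2.
Row 3 reduces to 0 = -1, a contradiction. The system is inconsistent.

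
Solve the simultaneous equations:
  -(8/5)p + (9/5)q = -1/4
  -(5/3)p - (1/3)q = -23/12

Row-reduce the augmented matrix:
R1 ← R1 / (-8/5).
R2 ← R2 + 5/3·R1.
R2 ← R2 / (-53/24).
R1 ← R1 + 9/8·R2.
Reading off the reduced rows gives p = 1, q = 3/4.

p = 1, q = 3/4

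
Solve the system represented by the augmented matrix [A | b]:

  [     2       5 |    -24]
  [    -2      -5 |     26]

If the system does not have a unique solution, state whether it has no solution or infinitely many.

Row-reduce:
R1 ← R1 / (2).
R2 ← R2 + 2·R1.
Row 2 reduces to 0 = 2, a contradiction. The system is inconsistent.

no solution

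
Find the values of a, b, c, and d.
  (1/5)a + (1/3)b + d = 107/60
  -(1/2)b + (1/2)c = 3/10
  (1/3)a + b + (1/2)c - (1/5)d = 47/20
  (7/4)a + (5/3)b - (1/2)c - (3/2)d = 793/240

Row-reduce the augmented matrix:
R1 ← R1 / (1/5).
R3 ← R3 − 1/3·R1.
R4 ← R4 − 7/4·R1.
R2 ← R2 / (-1/2).
R1 ← R1 − 5/3·R2.
R3 ← R3 − 4/9·R2.
R4 ← R4 + 5/4·R2.
R3 ← R3 / (17/18).
R1 ← R1 − 5/3·R3.
R2 ← R2 + 1·R3.
R4 ← R4 + 7/4·R3.
R4 ← R4 / (-4661/340).
R1 ← R1 − 141/17·R4.
R2 ← R2 + 168/85·R4.
R3 ← R3 + 168/85·R4.
Reading off the reduced rows gives a = 9/4, b = 1, c = 8/5, d = 1.

a = 9/4, b = 1, c = 8/5, d = 1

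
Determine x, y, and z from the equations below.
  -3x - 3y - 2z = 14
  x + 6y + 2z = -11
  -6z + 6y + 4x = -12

x = -3, y = -1, z = -1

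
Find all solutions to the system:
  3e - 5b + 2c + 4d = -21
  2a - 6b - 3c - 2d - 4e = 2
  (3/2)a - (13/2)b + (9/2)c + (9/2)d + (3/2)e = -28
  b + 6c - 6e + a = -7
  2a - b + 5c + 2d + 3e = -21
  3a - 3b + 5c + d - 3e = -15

no solution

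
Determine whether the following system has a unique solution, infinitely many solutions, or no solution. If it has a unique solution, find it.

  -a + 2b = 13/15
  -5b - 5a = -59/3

a = 7/3, b = 8/5

From equation 1: a = -13/15 + 2·b.
Substitute into equation 2 and solve: b = 8/5.
Then a = 7/3.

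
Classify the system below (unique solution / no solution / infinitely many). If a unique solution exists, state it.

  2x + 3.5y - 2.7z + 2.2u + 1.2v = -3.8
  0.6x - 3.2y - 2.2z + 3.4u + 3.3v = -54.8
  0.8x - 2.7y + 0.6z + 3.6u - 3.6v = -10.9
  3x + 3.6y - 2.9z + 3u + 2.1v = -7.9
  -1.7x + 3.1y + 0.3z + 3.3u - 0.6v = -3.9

Row-reduce the augmented matrix:
R1 ← R1 / (2).
R2 ← R2 − 3/5·R1.
R3 ← R3 − 4/5·R1.
R4 ← R4 − 3·R1.
R5 ← R5 + 17/10·R1.
R2 ← R2 / (-17/4).
R1 ← R1 − 7/4·R2.
R3 ← R3 + 41/10·R2.
R4 ← R4 + 33/20·R2.
R5 ← R5 − 243/40·R2.
R3 ← R3 / (12839/4250).
R1 ← R1 + 817/425·R3.
R2 ← R2 − 139/425·R3.
R4 ← R4 − 7181/4250·R3.
R5 ← R5 + 16923/4250·R3.
R4 ← R4 / (-90301/64195).
R1 ← R1 − 29235/12839·R4.
R2 ← R2 + 8384/12839·R4.
R3 ← R3 − 326/12839·R4.
R5 ← R5 − 589804/64195·R4.
R5 ← R5 / (27589923/1806020).
R1 ← R1 − 417069/180602·R5.
R2 ← R2 + 121740/90301·R5.
R3 ← R3 + 201804/90301·R5.
R4 ← R4 + 194313/90301·R5.
Reading off the reduced rows gives x = 4, y = 5, z = 5, u = -5, v = -4.

x = 4, y = 5, z = 5, u = -5, v = -4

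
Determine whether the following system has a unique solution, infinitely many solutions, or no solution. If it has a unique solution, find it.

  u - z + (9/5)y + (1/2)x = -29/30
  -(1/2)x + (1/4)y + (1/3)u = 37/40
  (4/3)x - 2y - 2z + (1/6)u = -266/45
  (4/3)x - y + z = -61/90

Row-reduce the augmented matrix:
R1 ← R1 / (1/2).
R2 ← R2 + 1/2·R1.
R3 ← R3 − 4/3·R1.
R4 ← R4 − 4/3·R1.
R2 ← R2 / (41/20).
R1 ← R1 − 18/5·R2.
R3 ← R3 + 34/5·R2.
R4 ← R4 + 29/5·R2.
R3 ← R3 / (-326/123).
R1 ← R1 + 10/41·R3.
R2 ← R2 + 20/41·R3.
R4 ← R4 − 103/123·R3.
R4 ← R4 / (1117/652).
R1 ← R1 + 169/326·R4.
R2 ← R2 − 145/489·R4.
R3 ← R3 + 473/652·R4.
Reading off the reduced rows gives x = -4/3, y = 1/2, z = 8/5, u = 2/5.

x = -4/3, y = 1/2, z = 8/5, u = 2/5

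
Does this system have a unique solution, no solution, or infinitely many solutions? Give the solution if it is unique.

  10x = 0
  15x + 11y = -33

x = 0, y = -3

Row-reduce the augmented matrix:
R1 ← R1 / (10).
R2 ← R2 − 15·R1.
R2 ← R2 / (11).
Reading off the reduced rows gives x = 0, y = -3.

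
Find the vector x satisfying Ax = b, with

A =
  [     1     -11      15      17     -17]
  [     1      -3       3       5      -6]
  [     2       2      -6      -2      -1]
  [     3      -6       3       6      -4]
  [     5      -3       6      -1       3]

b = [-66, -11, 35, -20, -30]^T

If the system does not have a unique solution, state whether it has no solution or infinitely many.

no solution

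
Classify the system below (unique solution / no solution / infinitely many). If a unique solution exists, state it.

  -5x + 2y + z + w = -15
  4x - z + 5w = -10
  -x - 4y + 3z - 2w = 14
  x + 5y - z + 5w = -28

Row-reduce the augmented matrix:
R1 ← R1 / (-5).
R2 ← R2 − 4·R1.
R3 ← R3 + 1·R1.
R4 ← R4 − 1·R1.
R2 ← R2 / (8/5).
R1 ← R1 + 2/5·R2.
R3 ← R3 + 22/5·R2.
R4 ← R4 − 27/5·R2.
R3 ← R3 / (9/4).
R1 ← R1 + 1/4·R3.
R2 ← R2 + 1/8·R3.
R4 ← R4 + 1/8·R3.
R4 ← R4 / (-245/18).
R1 ← R1 − 25/9·R4.
R2 ← R2 − 79/18·R4.
R3 ← R3 − 55/9·R4.
Reading off the reduced rows gives x = 1, y = -3, z = -1, w = -3.

x = 1, y = -3, z = -1, w = -3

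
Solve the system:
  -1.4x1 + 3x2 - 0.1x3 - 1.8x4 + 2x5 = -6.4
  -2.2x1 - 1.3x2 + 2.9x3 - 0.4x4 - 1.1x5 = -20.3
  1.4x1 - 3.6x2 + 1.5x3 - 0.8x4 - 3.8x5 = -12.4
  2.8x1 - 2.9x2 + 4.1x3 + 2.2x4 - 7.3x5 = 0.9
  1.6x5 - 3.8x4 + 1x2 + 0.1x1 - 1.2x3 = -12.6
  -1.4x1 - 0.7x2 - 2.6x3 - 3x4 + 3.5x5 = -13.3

Row-reduce the augmented matrix:
R1 ← R1 / (-7/5).
R2 ← R2 + 11/5·R1.
R3 ← R3 − 7/5·R1.
R4 ← R4 − 14/5·R1.
R5 ← R5 − 1/10·R1.
R6 ← R6 + 7/5·R1.
R2 ← R2 / (-421/70).
R1 ← R1 + 15/7·R2.
R3 ← R3 + 3/5·R2.
R4 ← R4 − 31/10·R2.
R5 ← R5 − 17/14·R2.
R6 ← R6 + 37/10·R2.
R3 ← R3 / (461/421).
R1 ← R1 + 857/842·R3.
R2 ← R2 + 214/421·R3.
R4 ← R4 − 23053/4210·R3.
R5 ← R5 + 4967/8420·R3.
R6 ← R6 + 18443/4210·R3.
R4 ← R4 / (324199/23050).
R1 ← R1 + 10241/4610·R4.
R2 ← R2 + 3972/2305·R4.
R3 ← R3 + 5983/2305·R4.
R5 ← R5 + 229091/46100·R4.
R6 ← R6 + 324199/23050·R4.
R5 ← R5 / (2069501/3241990).
R1 ← R1 + 316351/324199·R5.
R2 ← R2 − 77031/324199·R5.
R3 ← R3 + 323988/324199·R5.
R4 ← R4 − 32214/324199·R5.
R6 reduces to 0 = 0, so the extra equation is consistent.
Reading off the reduced rows gives x1 = 4, x2 = 2, x3 = -2, x4 = 5, x5 = 1.

x1 = 4, x2 = 2, x3 = -2, x4 = 5, x5 = 1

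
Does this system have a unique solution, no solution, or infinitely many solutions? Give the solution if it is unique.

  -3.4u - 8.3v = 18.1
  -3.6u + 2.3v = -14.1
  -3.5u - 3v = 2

u = 2, v = -3

Row-reduce the augmented matrix:
R1 ← R1 / (-17/5).
R2 ← R2 + 18/5·R1.
R3 ← R3 + 7/2·R1.
R2 ← R2 / (377/34).
R1 ← R1 − 83/34·R2.
R3 ← R3 − 377/68·R2.
R3 reduces to 0 = 0, so the extra equation is consistent.
Reading off the reduced rows gives u = 2, v = -3.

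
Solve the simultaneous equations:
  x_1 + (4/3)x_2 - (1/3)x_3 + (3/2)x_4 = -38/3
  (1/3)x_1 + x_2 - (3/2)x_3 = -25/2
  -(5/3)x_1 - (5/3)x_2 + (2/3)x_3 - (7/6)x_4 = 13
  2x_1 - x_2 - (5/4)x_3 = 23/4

x_1 = 3, x_2 = -6, x_3 = 5, x_4 = -4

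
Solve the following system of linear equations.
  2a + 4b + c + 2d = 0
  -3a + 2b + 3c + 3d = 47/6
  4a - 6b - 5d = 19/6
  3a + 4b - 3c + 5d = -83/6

Row-reduce the augmented matrix:
R1 ← R1 / (2).
R2 ← R2 + 3·R1.
R3 ← R3 − 4·R1.
R4 ← R4 − 3·R1.
R2 ← R2 / (8).
R1 ← R1 − 2·R2.
R3 ← R3 + 14·R2.
R4 ← R4 + 2·R2.
R3 ← R3 / (47/8).
R1 ← R1 + 5/8·R3.
R2 ← R2 − 9/16·R3.
R4 ← R4 + 27/8·R3.
R4 ← R4 / (205/47).
R1 ← R1 + 16/47·R4.
R2 ← R2 − 57/94·R4.
R3 ← R3 − 12/47·R4.
Reading off the reduced rows gives a = -1/3, b = -1/3, c = 3, d = -1/2.

a = -1/3, b = -1/3, c = 3, d = -1/2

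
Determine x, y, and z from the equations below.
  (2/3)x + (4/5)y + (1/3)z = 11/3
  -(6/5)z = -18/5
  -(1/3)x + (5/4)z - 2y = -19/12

Row-reduce the augmented matrix:
R1 ← R1 / (2/3).
R3 ← R3 + 1/3·R1.
Swap R2 and R3.
R2 ← R2 / (-8/5).
R1 ← R1 − 6/5·R2.
R3 ← R3 / (-6/5).
R1 ← R1 − 25/16·R3.
R2 ← R2 + 85/96·R3.
Reading off the reduced rows gives x = 1, y = 5/2, z = 3.

x = 1, y = 5/2, z = 3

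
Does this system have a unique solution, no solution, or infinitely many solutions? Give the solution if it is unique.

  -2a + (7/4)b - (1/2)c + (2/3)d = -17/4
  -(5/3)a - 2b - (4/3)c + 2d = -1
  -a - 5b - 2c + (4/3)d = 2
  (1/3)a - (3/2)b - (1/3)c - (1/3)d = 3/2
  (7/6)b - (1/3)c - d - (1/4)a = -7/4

a = 1, b = -1, c = 1, d = 0

Row-reduce the augmented matrix:
R1 ← R1 / (-2).
R2 ← R2 + 5/3·R1.
R3 ← R3 + 1·R1.
R4 ← R4 − 1/3·R1.
R5 ← R5 + 1/4·R1.
R2 ← R2 / (-83/24).
R1 ← R1 + 7/8·R2.
R3 ← R3 + 47/8·R2.
R4 ← R4 + 29/24·R2.
R5 ← R5 − 91/96·R2.
R3 ← R3 / (-16/83).
R1 ← R1 − 40/83·R3.
R2 ← R2 − 22/83·R3.
R4 ← R4 + 8/83·R3.
R5 ← R5 + 130/249·R3.
Swap R4 and R5.
R4 ← R4 / (13/4).
R1 ← R1 + 13/3·R4.
R2 ← R2 + 29/12·R4.
R3 ← R3 − 181/24·R4.
R5 reduces to 0 = 0, so the extra equation is consistent.
Reading off the reduced rows gives a = 1, b = -1, c = 1, d = 0.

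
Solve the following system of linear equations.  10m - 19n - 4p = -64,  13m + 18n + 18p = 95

infinitely many solutions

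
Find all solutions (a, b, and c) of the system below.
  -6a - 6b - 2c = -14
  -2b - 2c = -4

infinitely many solutions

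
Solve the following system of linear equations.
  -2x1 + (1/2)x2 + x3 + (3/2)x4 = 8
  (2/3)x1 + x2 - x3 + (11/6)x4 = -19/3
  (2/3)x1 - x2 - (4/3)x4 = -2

infinitely many solutions

Row-reduce:
R1 ← R1 / (-2).
R2 ← R2 − 2/3·R1.
R3 ← R3 − 2/3·R1.
R2 ← R2 / (7/6).
R1 ← R1 + 1/4·R2.
R3 ← R3 + 5/6·R2.
R3 ← R3 / (-1/7).
R1 ← R1 + 9/14·R3.
R2 ← R2 + 4/7·R3.
Rank is 3 with 4 unknowns, leaving x4 free.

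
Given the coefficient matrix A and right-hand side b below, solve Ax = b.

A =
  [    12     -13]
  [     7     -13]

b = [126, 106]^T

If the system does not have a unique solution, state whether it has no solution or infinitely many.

Row-reduce the augmented matrix:
R1 ← R1 / (12).
R2 ← R2 − 7·R1.
R2 ← R2 / (-65/12).
R1 ← R1 + 13/12·R2.
Reading off the reduced rows gives x_1 = 4, x_2 = -6.

x_1 = 4, x_2 = -6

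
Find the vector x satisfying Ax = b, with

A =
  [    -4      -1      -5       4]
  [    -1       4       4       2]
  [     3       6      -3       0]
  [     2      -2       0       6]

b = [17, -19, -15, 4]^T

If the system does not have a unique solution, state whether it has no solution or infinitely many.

Row-reduce the augmented matrix:
R1 ← R1 / (-4).
R2 ← R2 + 1·R1.
R3 ← R3 − 3·R1.
R4 ← R4 − 2·R1.
R2 ← R2 / (17/4).
R1 ← R1 − 1/4·R2.
R3 ← R3 − 21/4·R2.
R4 ← R4 + 5/2·R2.
R3 ← R3 / (-225/17).
R1 ← R1 − 16/17·R3.
R2 ← R2 − 21/17·R3.
R4 ← R4 − 10/17·R3.
R4 ← R4 / (26/3).
R1 ← R1 + 14/15·R4.
R2 ← R2 − 2/5·R4.
R3 ← R3 + 2/15·R4.
Reading off the reduced rows gives x_1 = -1, x_2 = -3, x_3 = -2, x_4 = 0.

x_1 = -1, x_2 = -3, x_3 = -2, x_4 = 0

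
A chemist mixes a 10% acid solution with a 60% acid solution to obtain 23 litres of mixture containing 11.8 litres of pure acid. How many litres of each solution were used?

Let a = litres of solution A, b = litres of solution B.
  a + b = 23
  (1/10)a + (3/5)b = 59/5
Row-reduce the augmented matrix:
R2 ← R2 − 1/10·R1.
R2 ← R2 / (1/2).
R1 ← R1 − 1·R2.
Reading off the reduced rows gives a = 4, b = 19.

litres of solution A: 4, litres of solution B: 19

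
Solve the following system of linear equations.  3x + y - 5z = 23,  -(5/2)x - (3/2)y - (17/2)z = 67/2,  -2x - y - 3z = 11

infinitely many solutions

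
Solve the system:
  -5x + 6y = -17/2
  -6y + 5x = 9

no solution

Row-reduce:
R1 ← R1 / (-5).
R2 ← R2 − 5·R1.
Row 2 reduces to 0 = 1/2, a contradiction. The system is inconsistent.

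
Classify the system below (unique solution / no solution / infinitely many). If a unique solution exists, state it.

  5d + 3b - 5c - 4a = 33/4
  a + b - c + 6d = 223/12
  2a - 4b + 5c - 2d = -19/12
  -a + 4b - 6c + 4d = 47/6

a = 1, b = 1/3, c = 3/4, d = 3

Row-reduce the augmented matrix:
R1 ← R1 / (-4).
R2 ← R2 − 1·R1.
R3 ← R3 − 2·R1.
R4 ← R4 + 1·R1.
R2 ← R2 / (7/4).
R1 ← R1 + 3/4·R2.
R3 ← R3 + 5/2·R2.
R4 ← R4 − 13/4·R2.
R3 ← R3 / (-5/7).
R1 ← R1 − 2/7·R3.
R2 ← R2 + 9/7·R3.
R4 ← R4 + 4/7·R3.
R4 ← R4 / (-97/5).
R1 ← R1 − 31/5·R4.
R2 ← R2 + 77/5·R4.
R3 ← R3 + 76/5·R4.
Reading off the reduced rows gives a = 1, b = 1/3, c = 3/4, d = 3.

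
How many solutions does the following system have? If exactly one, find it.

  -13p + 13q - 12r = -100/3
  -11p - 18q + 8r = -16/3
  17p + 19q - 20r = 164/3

p = 8/3, q = -8/3, r = -3

Row-reduce the augmented matrix:
R1 ← R1 / (-13).
R2 ← R2 + 11·R1.
R3 ← R3 − 17·R1.
R2 ← R2 / (-29).
R1 ← R1 + 1·R2.
R3 ← R3 − 36·R2.
R3 ← R3 / (-4960/377).
R1 ← R1 − 112/377·R3.
R2 ← R2 + 236/377·R3.
Reading off the reduced rows gives p = 8/3, q = -8/3, r = -3.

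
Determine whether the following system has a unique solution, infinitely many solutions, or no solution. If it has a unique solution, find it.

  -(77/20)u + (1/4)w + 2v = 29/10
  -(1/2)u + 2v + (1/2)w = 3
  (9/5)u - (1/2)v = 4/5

Row-reduce:
R1 ← R1 / (-77/20).
R2 ← R2 + 1/2·R1.
R3 ← R3 − 9/5·R1.
R2 ← R2 / (134/77).
R1 ← R1 + 40/77·R2.
R3 ← R3 − 67/154·R2.
Row 3 reduces to 0 = 3/2, a contradiction. The system is inconsistent.

no solution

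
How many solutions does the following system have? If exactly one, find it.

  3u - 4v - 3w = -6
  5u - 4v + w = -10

Row-reduce:
R1 ← R1 / (3).
R2 ← R2 − 5·R1.
R2 ← R2 / (8/3).
R1 ← R1 + 4/3·R2.
Rank is 2 with 3 unknowns, leaving w free.

infinitely many solutions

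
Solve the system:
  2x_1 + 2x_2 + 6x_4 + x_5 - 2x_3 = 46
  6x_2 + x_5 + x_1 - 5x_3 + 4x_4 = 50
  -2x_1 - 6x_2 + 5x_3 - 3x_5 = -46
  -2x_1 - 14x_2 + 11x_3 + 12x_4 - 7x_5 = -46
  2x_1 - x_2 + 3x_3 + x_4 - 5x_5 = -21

Row-reduce:
R1 ← R1 / (2).
R2 ← R2 − 1·R1.
R3 ← R3 + 2·R1.
R4 ← R4 + 2·R1.
R5 ← R5 − 2·R1.
R2 ← R2 / (5).
R1 ← R1 − 1·R2.
R3 ← R3 + 4·R2.
R4 ← R4 + 12·R2.
R5 ← R5 + 3·R2.
R3 ← R3 / (-1/5).
R1 ← R1 + 1/5·R3.
R2 ← R2 + 4/5·R3.
R4 ← R4 + 3/5·R3.
R5 ← R5 − 13/5·R3.
Swap R4 and R5.
R4 ← R4 / (84).
R1 ← R1 + 4·R4.
R2 ← R2 + 27·R4.
R3 ← R3 + 34·R4.
Rank is 4 with 5 unknowns, leaving x_5 free.

infinitely many solutions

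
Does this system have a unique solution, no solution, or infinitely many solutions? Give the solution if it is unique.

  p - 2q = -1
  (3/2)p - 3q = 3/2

Row-reduce:
R2 ← R2 − 3/2·R1.
Row 2 reduces to 0 = 3, a contradiction. The system is inconsistent.

no solution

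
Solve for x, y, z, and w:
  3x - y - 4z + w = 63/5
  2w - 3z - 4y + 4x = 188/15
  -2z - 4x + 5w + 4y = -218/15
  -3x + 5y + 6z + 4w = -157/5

Row-reduce the augmented matrix:
R1 ← R1 / (3).
R2 ← R2 − 4·R1.
R3 ← R3 + 4·R1.
R4 ← R4 + 3·R1.
R2 ← R2 / (-8/3).
R1 ← R1 + 1/3·R2.
R3 ← R3 − 8/3·R2.
R4 ← R4 − 4·R2.
R3 ← R3 / (-5).
R1 ← R1 + 13/8·R3.
R2 ← R2 + 7/8·R3.
R4 ← R4 − 11/2·R3.
R4 ← R4 / (137/10).
R1 ← R1 + 81/40·R4.
R2 ← R2 + 59/40·R4.
R3 ← R3 + 7/5·R4.
Reading off the reduced rows gives x = 4/3, y = -1, z = -12/5, w = -2.

x = 4/3, y = -1, z = -12/5, w = -2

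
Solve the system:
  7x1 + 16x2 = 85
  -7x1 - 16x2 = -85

infinitely many solutions

Row-reduce:
R1 ← R1 / (7).
R2 ← R2 + 7·R1.
Rank is 1 with 2 unknowns, leaving x2 free.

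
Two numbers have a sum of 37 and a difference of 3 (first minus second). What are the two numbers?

Let x = first number, y = second number.
  x + y = 37
  x - y = 3
From equation 1: x = 37 − y.
Substitute into equation 2 and solve: y = 17.
Then x = 20.

first number: 20, second number: 17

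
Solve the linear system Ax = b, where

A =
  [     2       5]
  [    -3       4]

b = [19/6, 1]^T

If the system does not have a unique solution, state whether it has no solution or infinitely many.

x_1 = 1/3, x_2 = 1/2

Row-reduce the augmented matrix:
R1 ← R1 / (2).
R2 ← R2 + 3·R1.
R2 ← R2 / (23/2).
R1 ← R1 − 5/2·R2.
Reading off the reduced rows gives x_1 = 1/3, x_2 = 1/2.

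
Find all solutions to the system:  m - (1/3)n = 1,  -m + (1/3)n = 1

Row-reduce:
R2 ← R2 + 1·R1.
Row 2 reduces to 0 = 2, a contradiction. The system is inconsistent.

no solution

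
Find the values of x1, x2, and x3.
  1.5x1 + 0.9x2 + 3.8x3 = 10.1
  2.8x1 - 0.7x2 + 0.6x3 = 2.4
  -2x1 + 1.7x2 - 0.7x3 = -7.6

Row-reduce the augmented matrix:
R1 ← R1 / (3/2).
R2 ← R2 − 14/5·R1.
R3 ← R3 + 2·R1.
R2 ← R2 / (-119/50).
R1 ← R1 − 3/5·R2.
R3 ← R3 − 29/10·R2.
R3 ← R3 / (-4219/1190).
R1 ← R1 − 320/357·R3.
R2 ← R2 − 974/357·R3.
Reading off the reduced rows gives x1 = -1, x2 = -4, x3 = 4.

x1 = -1, x2 = -4, x3 = 4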